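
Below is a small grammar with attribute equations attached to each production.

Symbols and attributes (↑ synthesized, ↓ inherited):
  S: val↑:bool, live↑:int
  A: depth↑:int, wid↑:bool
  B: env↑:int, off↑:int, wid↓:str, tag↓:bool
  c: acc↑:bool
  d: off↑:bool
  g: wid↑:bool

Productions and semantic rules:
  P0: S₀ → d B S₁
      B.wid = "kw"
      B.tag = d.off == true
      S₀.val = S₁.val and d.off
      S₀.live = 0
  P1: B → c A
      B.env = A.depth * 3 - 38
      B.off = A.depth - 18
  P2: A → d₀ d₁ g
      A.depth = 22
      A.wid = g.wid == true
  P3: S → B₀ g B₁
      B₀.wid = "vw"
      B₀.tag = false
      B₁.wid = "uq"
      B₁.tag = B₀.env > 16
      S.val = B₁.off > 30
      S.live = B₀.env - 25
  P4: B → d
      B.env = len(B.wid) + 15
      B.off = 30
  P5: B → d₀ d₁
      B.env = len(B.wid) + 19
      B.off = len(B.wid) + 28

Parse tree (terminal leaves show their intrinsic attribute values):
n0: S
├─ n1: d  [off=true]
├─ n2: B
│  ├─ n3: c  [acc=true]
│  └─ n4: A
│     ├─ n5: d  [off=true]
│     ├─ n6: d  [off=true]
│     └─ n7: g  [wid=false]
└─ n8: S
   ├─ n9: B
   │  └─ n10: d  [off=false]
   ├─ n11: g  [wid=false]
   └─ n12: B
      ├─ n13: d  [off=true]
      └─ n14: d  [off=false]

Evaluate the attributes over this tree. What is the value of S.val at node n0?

false

1. n1.off = true  [terminal]
2. n2.wid = "kw"  ["kw"]
3. n2.tag = true  [d.off == true]
4. n3.acc = true  [terminal]
5. n5.off = true  [terminal]
6. n6.off = true  [terminal]
7. n7.wid = false  [terminal]
8. n4.depth = 22  [22]
9. n4.wid = false  [g.wid == true]
10. n2.env = 28  [A.depth * 3 - 38]
11. n2.off = 4  [A.depth - 18]
12. n9.wid = "vw"  ["vw"]
13. n9.tag = false  [false]
14. n10.off = false  [terminal]
15. n9.env = 17  [len(B.wid) + 15]
16. n9.off = 30  [30]
17. n11.wid = false  [terminal]
18. n12.wid = "uq"  ["uq"]
19. n12.tag = true  [B₀.env > 16]
20. n13.off = true  [terminal]
21. n14.off = false  [terminal]
22. n12.env = 21  [len(B.wid) + 19]
23. n12.off = 30  [len(B.wid) + 28]
24. n8.val = false  [B₁.off > 30]
25. n8.live = -8  [B₀.env - 25]
26. n0.val = false  [S₁.val and d.off]
27. n0.live = 0  [0]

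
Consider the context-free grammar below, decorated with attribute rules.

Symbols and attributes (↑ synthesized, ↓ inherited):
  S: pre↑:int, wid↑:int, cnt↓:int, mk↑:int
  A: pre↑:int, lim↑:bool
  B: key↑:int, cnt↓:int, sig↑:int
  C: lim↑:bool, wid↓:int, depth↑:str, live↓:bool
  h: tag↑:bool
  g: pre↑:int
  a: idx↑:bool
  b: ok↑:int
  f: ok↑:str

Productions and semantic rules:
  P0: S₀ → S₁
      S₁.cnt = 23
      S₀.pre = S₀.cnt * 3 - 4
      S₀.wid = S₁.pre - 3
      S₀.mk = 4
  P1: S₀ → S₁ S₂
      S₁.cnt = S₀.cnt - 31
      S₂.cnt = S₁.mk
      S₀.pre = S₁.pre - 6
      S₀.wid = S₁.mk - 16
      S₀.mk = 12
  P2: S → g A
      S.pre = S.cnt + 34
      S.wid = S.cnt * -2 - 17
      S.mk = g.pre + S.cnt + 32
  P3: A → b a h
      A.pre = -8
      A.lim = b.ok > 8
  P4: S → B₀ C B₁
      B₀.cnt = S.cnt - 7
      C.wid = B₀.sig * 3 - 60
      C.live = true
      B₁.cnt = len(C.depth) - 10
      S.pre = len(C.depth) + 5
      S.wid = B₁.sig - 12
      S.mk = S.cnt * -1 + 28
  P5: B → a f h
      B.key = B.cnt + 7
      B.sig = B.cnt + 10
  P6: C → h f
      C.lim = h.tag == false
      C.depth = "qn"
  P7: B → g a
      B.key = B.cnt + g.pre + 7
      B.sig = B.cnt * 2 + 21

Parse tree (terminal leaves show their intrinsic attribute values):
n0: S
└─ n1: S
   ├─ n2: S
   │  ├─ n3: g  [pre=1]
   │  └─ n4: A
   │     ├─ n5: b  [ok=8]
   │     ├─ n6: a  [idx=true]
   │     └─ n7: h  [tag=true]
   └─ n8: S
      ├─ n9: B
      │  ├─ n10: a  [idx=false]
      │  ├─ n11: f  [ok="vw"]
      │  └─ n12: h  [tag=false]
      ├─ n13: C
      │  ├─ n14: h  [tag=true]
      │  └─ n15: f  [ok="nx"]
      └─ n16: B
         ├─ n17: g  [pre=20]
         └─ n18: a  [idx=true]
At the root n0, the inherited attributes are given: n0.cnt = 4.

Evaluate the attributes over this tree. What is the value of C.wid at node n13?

24

1. n0.cnt = 4  [given at root]
2. n1.cnt = 23  [23]
3. n2.cnt = -8  [S₀.cnt - 31]
4. n3.pre = 1  [terminal]
5. n5.ok = 8  [terminal]
6. n6.idx = true  [terminal]
7. n7.tag = true  [terminal]
8. n4.pre = -8  [-8]
9. n4.lim = false  [b.ok > 8]
10. n2.pre = 26  [S.cnt + 34]
11. n2.wid = -1  [S.cnt * -2 - 17]
12. n2.mk = 25  [g.pre + S.cnt + 32]
13. n8.cnt = 25  [S₁.mk]
14. n9.cnt = 18  [S.cnt - 7]
15. n10.idx = false  [terminal]
16. n11.ok = "vw"  [terminal]
17. n12.tag = false  [terminal]
18. n9.key = 25  [B.cnt + 7]
19. n9.sig = 28  [B.cnt + 10]
20. n13.wid = 24  [B₀.sig * 3 - 60]
21. n13.live = true  [true]
22. n14.tag = true  [terminal]
23. n15.ok = "nx"  [terminal]
24. n13.lim = false  [h.tag == false]
25. n13.depth = "qn"  ["qn"]
26. n16.cnt = -8  [len(C.depth) - 10]
27. n17.pre = 20  [terminal]
28. n18.idx = true  [terminal]
29. n16.key = 19  [B.cnt + g.pre + 7]
30. n16.sig = 5  [B.cnt * 2 + 21]
31. n8.pre = 7  [len(C.depth) + 5]
32. n8.wid = -7  [B₁.sig - 12]
33. n8.mk = 3  [S.cnt * -1 + 28]
34. n1.pre = 20  [S₁.pre - 6]
35. n1.wid = 9  [S₁.mk - 16]
36. n1.mk = 12  [12]
37. n0.pre = 8  [S₀.cnt * 3 - 4]
38. n0.wid = 17  [S₁.pre - 3]
39. n0.mk = 4  [4]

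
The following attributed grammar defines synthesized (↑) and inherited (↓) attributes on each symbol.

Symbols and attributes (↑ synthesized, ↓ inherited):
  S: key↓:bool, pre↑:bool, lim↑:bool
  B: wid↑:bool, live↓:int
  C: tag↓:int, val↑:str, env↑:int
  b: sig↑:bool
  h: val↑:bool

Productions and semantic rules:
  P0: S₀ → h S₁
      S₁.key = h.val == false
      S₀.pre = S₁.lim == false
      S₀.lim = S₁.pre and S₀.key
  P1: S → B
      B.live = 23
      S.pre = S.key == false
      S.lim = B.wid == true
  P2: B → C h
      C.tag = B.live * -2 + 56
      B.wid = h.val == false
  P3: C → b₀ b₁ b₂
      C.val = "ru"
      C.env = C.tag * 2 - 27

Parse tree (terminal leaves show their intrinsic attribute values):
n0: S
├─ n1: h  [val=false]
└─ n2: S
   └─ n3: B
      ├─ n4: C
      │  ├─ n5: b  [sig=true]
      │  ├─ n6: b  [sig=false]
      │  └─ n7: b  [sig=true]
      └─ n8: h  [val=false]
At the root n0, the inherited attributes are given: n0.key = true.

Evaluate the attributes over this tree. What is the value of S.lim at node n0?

1. n0.key = true  [given at root]
2. n1.val = false  [terminal]
3. n2.key = true  [h.val == false]
4. n3.live = 23  [23]
5. n4.tag = 10  [B.live * -2 + 56]
6. n5.sig = true  [terminal]
7. n6.sig = false  [terminal]
8. n7.sig = true  [terminal]
9. n4.val = "ru"  ["ru"]
10. n4.env = -7  [C.tag * 2 - 27]
11. n8.val = false  [terminal]
12. n3.wid = true  [h.val == false]
13. n2.pre = false  [S.key == false]
14. n2.lim = true  [B.wid == true]
15. n0.pre = false  [S₁.lim == false]
16. n0.lim = false  [S₁.pre and S₀.key]

false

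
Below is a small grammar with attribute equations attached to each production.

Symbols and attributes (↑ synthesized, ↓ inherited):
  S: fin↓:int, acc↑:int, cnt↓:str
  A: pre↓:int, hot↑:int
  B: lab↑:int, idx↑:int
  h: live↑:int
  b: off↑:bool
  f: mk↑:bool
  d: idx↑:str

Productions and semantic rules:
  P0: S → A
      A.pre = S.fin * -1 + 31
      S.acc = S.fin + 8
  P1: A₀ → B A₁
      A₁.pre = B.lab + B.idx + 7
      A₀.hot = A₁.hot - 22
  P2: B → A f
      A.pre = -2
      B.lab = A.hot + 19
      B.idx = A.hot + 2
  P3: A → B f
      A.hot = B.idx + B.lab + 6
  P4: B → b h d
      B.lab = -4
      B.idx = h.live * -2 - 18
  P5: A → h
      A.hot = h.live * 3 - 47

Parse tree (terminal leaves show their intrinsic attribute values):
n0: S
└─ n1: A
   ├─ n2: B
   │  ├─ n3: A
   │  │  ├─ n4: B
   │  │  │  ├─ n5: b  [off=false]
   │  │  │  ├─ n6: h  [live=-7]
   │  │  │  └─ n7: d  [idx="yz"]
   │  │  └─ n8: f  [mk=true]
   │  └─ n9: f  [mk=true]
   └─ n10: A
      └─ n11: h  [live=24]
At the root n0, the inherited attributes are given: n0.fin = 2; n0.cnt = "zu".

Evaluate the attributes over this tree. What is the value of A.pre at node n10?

1. n0.fin = 2  [given at root]
2. n0.cnt = "zu"  [given at root]
3. n1.pre = 29  [S.fin * -1 + 31]
4. n3.pre = -2  [-2]
5. n5.off = false  [terminal]
6. n6.live = -7  [terminal]
7. n7.idx = "yz"  [terminal]
8. n4.lab = -4  [-4]
9. n4.idx = -4  [h.live * -2 - 18]
10. n8.mk = true  [terminal]
11. n3.hot = -2  [B.idx + B.lab + 6]
12. n9.mk = true  [terminal]
13. n2.lab = 17  [A.hot + 19]
14. n2.idx = 0  [A.hot + 2]
15. n10.pre = 24  [B.lab + B.idx + 7]
16. n11.live = 24  [terminal]
17. n10.hot = 25  [h.live * 3 - 47]
18. n1.hot = 3  [A₁.hot - 22]
19. n0.acc = 10  [S.fin + 8]

24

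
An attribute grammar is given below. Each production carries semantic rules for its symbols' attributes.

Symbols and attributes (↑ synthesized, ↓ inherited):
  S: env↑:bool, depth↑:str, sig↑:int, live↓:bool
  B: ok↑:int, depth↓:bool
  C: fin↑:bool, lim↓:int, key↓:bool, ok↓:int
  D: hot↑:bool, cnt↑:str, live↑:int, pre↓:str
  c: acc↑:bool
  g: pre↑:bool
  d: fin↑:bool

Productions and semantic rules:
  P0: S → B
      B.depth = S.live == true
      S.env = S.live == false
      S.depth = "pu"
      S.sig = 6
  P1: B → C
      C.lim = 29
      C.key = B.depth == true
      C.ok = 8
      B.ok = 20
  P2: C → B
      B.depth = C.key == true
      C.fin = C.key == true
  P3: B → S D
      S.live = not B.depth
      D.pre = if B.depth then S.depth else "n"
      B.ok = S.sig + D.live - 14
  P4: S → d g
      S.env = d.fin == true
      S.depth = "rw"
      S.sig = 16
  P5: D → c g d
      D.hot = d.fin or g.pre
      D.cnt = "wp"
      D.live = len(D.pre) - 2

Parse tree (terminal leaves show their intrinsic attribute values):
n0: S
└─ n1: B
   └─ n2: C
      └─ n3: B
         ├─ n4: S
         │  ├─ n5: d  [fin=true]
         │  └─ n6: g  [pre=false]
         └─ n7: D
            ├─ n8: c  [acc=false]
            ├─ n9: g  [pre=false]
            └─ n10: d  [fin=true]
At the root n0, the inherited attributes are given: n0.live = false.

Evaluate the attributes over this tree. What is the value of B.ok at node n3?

1

1. n0.live = false  [given at root]
2. n1.depth = false  [S.live == true]
3. n2.lim = 29  [29]
4. n2.key = false  [B.depth == true]
5. n2.ok = 8  [8]
6. n3.depth = false  [C.key == true]
7. n4.live = true  [not B.depth]
8. n5.fin = true  [terminal]
9. n6.pre = false  [terminal]
10. n4.env = true  [d.fin == true]
11. n4.depth = "rw"  ["rw"]
12. n4.sig = 16  [16]
13. n7.pre = "n"  [if B.depth then S.depth else "n"]
14. n8.acc = false  [terminal]
15. n9.pre = false  [terminal]
16. n10.fin = true  [terminal]
17. n7.hot = true  [d.fin or g.pre]
18. n7.cnt = "wp"  ["wp"]
19. n7.live = -1  [len(D.pre) - 2]
20. n3.ok = 1  [S.sig + D.live - 14]
21. n2.fin = false  [C.key == true]
22. n1.ok = 20  [20]
23. n0.env = true  [S.live == false]
24. n0.depth = "pu"  ["pu"]
25. n0.sig = 6  [6]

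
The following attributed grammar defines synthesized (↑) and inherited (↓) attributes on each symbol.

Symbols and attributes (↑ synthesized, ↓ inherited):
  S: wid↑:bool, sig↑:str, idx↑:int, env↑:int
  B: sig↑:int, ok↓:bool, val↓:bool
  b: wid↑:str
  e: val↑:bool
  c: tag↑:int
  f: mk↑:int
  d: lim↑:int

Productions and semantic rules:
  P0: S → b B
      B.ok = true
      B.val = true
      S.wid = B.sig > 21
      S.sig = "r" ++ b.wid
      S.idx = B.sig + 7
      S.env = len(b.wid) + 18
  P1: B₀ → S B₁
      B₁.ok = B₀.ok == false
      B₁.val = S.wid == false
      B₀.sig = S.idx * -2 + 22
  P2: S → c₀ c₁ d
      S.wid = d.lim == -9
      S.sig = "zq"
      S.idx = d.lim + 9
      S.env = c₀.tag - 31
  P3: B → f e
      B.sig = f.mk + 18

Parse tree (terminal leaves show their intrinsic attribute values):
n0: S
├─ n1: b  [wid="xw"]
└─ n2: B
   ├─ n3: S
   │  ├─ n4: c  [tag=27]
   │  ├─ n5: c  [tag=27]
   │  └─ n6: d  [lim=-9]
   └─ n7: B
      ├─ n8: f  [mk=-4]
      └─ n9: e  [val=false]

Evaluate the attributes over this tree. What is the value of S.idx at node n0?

29

1. n1.wid = "xw"  [terminal]
2. n2.ok = true  [true]
3. n2.val = true  [true]
4. n4.tag = 27  [terminal]
5. n5.tag = 27  [terminal]
6. n6.lim = -9  [terminal]
7. n3.wid = true  [d.lim == -9]
8. n3.sig = "zq"  ["zq"]
9. n3.idx = 0  [d.lim + 9]
10. n3.env = -4  [c₀.tag - 31]
11. n7.ok = false  [B₀.ok == false]
12. n7.val = false  [S.wid == false]
13. n8.mk = -4  [terminal]
14. n9.val = false  [terminal]
15. n7.sig = 14  [f.mk + 18]
16. n2.sig = 22  [S.idx * -2 + 22]
17. n0.wid = true  [B.sig > 21]
18. n0.sig = "rxw"  ["r" ++ b.wid]
19. n0.idx = 29  [B.sig + 7]
20. n0.env = 20  [len(b.wid) + 18]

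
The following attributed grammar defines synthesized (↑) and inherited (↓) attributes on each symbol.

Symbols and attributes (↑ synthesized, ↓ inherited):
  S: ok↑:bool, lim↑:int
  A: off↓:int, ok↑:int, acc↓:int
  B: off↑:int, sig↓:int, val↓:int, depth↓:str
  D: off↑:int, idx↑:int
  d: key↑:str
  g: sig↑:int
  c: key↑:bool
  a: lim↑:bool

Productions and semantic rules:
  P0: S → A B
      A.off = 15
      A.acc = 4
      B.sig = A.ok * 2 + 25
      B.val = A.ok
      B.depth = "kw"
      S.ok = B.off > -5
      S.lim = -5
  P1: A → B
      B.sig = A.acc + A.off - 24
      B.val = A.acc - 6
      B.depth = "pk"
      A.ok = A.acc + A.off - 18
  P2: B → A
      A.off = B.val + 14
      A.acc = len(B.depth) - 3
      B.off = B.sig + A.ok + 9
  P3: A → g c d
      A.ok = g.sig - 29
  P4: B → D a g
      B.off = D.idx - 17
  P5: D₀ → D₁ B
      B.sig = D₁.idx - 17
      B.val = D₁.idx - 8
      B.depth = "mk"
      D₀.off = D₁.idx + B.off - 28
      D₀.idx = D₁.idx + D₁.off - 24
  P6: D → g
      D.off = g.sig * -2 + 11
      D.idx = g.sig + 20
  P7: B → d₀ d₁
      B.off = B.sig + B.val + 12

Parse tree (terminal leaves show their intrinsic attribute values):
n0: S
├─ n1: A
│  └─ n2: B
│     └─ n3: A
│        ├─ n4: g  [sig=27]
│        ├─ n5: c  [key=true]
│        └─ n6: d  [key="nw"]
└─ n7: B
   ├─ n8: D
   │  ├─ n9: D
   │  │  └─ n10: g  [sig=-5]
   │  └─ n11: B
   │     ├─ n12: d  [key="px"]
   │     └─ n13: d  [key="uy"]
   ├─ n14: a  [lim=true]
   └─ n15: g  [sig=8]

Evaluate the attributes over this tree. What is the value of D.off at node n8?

4

1. n1.off = 15  [15]
2. n1.acc = 4  [4]
3. n2.sig = -5  [A.acc + A.off - 24]
4. n2.val = -2  [A.acc - 6]
5. n2.depth = "pk"  ["pk"]
6. n3.off = 12  [B.val + 14]
7. n3.acc = -1  [len(B.depth) - 3]
8. n4.sig = 27  [terminal]
9. n5.key = true  [terminal]
10. n6.key = "nw"  [terminal]
11. n3.ok = -2  [g.sig - 29]
12. n2.off = 2  [B.sig + A.ok + 9]
13. n1.ok = 1  [A.acc + A.off - 18]
14. n7.sig = 27  [A.ok * 2 + 25]
15. n7.val = 1  [A.ok]
16. n7.depth = "kw"  ["kw"]
17. n10.sig = -5  [terminal]
18. n9.off = 21  [g.sig * -2 + 11]
19. n9.idx = 15  [g.sig + 20]
20. n11.sig = -2  [D₁.idx - 17]
21. n11.val = 7  [D₁.idx - 8]
22. n11.depth = "mk"  ["mk"]
23. n12.key = "px"  [terminal]
24. n13.key = "uy"  [terminal]
25. n11.off = 17  [B.sig + B.val + 12]
26. n8.off = 4  [D₁.idx + B.off - 28]
27. n8.idx = 12  [D₁.idx + D₁.off - 24]
28. n14.lim = true  [terminal]
29. n15.sig = 8  [terminal]
30. n7.off = -5  [D.idx - 17]
31. n0.ok = false  [B.off > -5]
32. n0.lim = -5  [-5]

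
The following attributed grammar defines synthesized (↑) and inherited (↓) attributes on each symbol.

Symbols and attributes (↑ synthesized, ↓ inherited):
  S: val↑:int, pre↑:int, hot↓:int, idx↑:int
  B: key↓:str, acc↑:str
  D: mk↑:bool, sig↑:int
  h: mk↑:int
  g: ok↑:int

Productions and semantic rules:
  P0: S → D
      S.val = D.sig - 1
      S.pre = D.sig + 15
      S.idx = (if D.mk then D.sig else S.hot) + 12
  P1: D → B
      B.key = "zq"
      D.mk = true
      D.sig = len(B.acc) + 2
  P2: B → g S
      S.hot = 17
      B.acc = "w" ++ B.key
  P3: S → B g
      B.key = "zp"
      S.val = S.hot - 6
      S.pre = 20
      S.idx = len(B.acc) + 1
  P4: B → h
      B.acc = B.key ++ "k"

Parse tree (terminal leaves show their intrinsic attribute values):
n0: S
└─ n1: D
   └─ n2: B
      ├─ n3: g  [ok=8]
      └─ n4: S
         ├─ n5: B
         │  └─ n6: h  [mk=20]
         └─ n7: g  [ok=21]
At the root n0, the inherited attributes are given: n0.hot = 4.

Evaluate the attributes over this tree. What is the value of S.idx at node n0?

17

1. n0.hot = 4  [given at root]
2. n2.key = "zq"  ["zq"]
3. n3.ok = 8  [terminal]
4. n4.hot = 17  [17]
5. n5.key = "zp"  ["zp"]
6. n6.mk = 20  [terminal]
7. n5.acc = "zpk"  [B.key ++ "k"]
8. n7.ok = 21  [terminal]
9. n4.val = 11  [S.hot - 6]
10. n4.pre = 20  [20]
11. n4.idx = 4  [len(B.acc) + 1]
12. n2.acc = "wzq"  ["w" ++ B.key]
13. n1.mk = true  [true]
14. n1.sig = 5  [len(B.acc) + 2]
15. n0.val = 4  [D.sig - 1]
16. n0.pre = 20  [D.sig + 15]
17. n0.idx = 17  [(if D.mk then D.sig else S.hot) + 12]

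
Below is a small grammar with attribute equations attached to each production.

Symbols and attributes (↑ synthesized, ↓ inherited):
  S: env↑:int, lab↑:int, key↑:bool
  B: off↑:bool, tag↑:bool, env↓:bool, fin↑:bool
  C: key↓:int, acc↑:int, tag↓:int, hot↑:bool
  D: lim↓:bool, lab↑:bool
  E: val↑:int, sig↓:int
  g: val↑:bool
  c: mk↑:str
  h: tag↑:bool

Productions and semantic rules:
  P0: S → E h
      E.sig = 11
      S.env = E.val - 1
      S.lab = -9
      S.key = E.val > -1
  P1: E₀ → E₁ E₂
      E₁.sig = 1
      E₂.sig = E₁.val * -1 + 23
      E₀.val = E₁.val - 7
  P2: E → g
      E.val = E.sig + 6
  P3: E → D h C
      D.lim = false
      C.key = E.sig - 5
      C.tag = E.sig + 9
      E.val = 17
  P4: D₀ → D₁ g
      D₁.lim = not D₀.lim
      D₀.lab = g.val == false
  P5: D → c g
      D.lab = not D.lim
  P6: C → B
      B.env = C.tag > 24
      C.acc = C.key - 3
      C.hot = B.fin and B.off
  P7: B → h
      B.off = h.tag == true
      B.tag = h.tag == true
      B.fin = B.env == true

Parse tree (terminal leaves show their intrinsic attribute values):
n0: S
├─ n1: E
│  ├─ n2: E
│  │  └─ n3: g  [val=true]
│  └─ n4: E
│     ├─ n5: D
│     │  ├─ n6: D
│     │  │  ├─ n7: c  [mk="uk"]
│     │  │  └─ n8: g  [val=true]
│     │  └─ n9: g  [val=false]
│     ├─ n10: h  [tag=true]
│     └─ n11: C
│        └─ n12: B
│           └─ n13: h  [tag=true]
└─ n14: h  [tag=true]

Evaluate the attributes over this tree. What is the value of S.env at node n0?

-1

1. n1.sig = 11  [11]
2. n2.sig = 1  [1]
3. n3.val = true  [terminal]
4. n2.val = 7  [E.sig + 6]
5. n4.sig = 16  [E₁.val * -1 + 23]
6. n5.lim = false  [false]
7. n6.lim = true  [not D₀.lim]
8. n7.mk = "uk"  [terminal]
9. n8.val = true  [terminal]
10. n6.lab = false  [not D.lim]
11. n9.val = false  [terminal]
12. n5.lab = true  [g.val == false]
13. n10.tag = true  [terminal]
14. n11.key = 11  [E.sig - 5]
15. n11.tag = 25  [E.sig + 9]
16. n12.env = true  [C.tag > 24]
17. n13.tag = true  [terminal]
18. n12.off = true  [h.tag == true]
19. n12.tag = true  [h.tag == true]
20. n12.fin = true  [B.env == true]
21. n11.acc = 8  [C.key - 3]
22. n11.hot = true  [B.fin and B.off]
23. n4.val = 17  [17]
24. n1.val = 0  [E₁.val - 7]
25. n14.tag = true  [terminal]
26. n0.env = -1  [E.val - 1]
27. n0.lab = -9  [-9]
28. n0.key = true  [E.val > -1]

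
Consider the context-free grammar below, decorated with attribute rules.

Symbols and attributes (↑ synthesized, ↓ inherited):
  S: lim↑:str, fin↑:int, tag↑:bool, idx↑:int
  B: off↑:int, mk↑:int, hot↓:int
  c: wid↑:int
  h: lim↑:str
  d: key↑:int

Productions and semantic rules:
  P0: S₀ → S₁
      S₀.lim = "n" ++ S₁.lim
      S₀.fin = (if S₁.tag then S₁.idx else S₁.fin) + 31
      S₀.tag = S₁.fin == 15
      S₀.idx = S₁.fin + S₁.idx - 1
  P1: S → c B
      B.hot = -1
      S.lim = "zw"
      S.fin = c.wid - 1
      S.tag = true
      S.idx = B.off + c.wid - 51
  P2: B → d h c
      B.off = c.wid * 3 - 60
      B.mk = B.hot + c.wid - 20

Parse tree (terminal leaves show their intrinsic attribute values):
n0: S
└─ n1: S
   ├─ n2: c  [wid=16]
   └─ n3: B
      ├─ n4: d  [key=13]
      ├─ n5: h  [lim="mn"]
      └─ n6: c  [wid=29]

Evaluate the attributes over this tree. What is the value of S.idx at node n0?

1. n2.wid = 16  [terminal]
2. n3.hot = -1  [-1]
3. n4.key = 13  [terminal]
4. n5.lim = "mn"  [terminal]
5. n6.wid = 29  [terminal]
6. n3.off = 27  [c.wid * 3 - 60]
7. n3.mk = 8  [B.hot + c.wid - 20]
8. n1.lim = "zw"  ["zw"]
9. n1.fin = 15  [c.wid - 1]
10. n1.tag = true  [true]
11. n1.idx = -8  [B.off + c.wid - 51]
12. n0.lim = "nzw"  ["n" ++ S₁.lim]
13. n0.fin = 23  [(if S₁.tag then S₁.idx else S₁.fin) + 31]
14. n0.tag = true  [S₁.fin == 15]
15. n0.idx = 6  [S₁.fin + S₁.idx - 1]

6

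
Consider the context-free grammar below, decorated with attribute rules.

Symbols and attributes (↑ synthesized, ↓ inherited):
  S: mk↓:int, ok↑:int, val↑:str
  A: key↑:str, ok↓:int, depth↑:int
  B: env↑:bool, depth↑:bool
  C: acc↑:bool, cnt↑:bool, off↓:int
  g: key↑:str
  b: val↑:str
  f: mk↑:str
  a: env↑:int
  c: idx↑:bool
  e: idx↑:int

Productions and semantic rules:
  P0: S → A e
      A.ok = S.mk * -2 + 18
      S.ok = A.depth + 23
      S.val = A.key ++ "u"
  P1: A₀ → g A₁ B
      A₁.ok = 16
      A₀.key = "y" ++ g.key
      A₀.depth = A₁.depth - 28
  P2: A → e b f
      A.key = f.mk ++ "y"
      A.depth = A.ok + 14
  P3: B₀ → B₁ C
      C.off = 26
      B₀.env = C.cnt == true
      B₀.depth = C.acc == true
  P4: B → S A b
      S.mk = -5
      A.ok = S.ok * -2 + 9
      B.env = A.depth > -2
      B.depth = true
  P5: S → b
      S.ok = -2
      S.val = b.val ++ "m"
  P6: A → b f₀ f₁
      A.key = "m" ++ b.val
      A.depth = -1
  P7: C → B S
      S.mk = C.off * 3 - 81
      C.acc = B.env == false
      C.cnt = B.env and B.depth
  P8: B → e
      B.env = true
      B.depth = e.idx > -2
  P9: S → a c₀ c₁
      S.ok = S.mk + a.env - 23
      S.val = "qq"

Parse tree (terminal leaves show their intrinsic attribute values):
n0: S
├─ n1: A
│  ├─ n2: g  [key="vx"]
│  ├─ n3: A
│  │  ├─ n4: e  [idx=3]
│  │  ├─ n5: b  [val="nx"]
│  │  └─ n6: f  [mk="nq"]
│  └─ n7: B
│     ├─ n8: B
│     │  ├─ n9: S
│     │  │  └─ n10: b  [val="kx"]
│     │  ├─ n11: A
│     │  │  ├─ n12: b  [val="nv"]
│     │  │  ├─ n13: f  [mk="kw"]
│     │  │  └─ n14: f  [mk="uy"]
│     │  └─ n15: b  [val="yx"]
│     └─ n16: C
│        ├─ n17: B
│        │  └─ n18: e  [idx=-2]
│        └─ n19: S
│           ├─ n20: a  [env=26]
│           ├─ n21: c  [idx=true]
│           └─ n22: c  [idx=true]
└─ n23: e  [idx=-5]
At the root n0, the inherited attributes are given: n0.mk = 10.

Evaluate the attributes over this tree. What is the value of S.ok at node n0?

1. n0.mk = 10  [given at root]
2. n1.ok = -2  [S.mk * -2 + 18]
3. n2.key = "vx"  [terminal]
4. n3.ok = 16  [16]
5. n4.idx = 3  [terminal]
6. n5.val = "nx"  [terminal]
7. n6.mk = "nq"  [terminal]
8. n3.key = "nqy"  [f.mk ++ "y"]
9. n3.depth = 30  [A.ok + 14]
10. n9.mk = -5  [-5]
11. n10.val = "kx"  [terminal]
12. n9.ok = -2  [-2]
13. n9.val = "kxm"  [b.val ++ "m"]
14. n11.ok = 13  [S.ok * -2 + 9]
15. n12.val = "nv"  [terminal]
16. n13.mk = "kw"  [terminal]
17. n14.mk = "uy"  [terminal]
18. n11.key = "mnv"  ["m" ++ b.val]
19. n11.depth = -1  [-1]
20. n15.val = "yx"  [terminal]
21. n8.env = true  [A.depth > -2]
22. n8.depth = true  [true]
23. n16.off = 26  [26]
24. n18.idx = -2  [terminal]
25. n17.env = true  [true]
26. n17.depth = false  [e.idx > -2]
27. n19.mk = -3  [C.off * 3 - 81]
28. n20.env = 26  [terminal]
29. n21.idx = true  [terminal]
30. n22.idx = true  [terminal]
31. n19.ok = 0  [S.mk + a.env - 23]
32. n19.val = "qq"  ["qq"]
33. n16.acc = false  [B.env == false]
34. n16.cnt = false  [B.env and B.depth]
35. n7.env = false  [C.cnt == true]
36. n7.depth = false  [C.acc == true]
37. n1.key = "yvx"  ["y" ++ g.key]
38. n1.depth = 2  [A₁.depth - 28]
39. n23.idx = -5  [terminal]
40. n0.ok = 25  [A.depth + 23]
41. n0.val = "yvxu"  [A.key ++ "u"]

25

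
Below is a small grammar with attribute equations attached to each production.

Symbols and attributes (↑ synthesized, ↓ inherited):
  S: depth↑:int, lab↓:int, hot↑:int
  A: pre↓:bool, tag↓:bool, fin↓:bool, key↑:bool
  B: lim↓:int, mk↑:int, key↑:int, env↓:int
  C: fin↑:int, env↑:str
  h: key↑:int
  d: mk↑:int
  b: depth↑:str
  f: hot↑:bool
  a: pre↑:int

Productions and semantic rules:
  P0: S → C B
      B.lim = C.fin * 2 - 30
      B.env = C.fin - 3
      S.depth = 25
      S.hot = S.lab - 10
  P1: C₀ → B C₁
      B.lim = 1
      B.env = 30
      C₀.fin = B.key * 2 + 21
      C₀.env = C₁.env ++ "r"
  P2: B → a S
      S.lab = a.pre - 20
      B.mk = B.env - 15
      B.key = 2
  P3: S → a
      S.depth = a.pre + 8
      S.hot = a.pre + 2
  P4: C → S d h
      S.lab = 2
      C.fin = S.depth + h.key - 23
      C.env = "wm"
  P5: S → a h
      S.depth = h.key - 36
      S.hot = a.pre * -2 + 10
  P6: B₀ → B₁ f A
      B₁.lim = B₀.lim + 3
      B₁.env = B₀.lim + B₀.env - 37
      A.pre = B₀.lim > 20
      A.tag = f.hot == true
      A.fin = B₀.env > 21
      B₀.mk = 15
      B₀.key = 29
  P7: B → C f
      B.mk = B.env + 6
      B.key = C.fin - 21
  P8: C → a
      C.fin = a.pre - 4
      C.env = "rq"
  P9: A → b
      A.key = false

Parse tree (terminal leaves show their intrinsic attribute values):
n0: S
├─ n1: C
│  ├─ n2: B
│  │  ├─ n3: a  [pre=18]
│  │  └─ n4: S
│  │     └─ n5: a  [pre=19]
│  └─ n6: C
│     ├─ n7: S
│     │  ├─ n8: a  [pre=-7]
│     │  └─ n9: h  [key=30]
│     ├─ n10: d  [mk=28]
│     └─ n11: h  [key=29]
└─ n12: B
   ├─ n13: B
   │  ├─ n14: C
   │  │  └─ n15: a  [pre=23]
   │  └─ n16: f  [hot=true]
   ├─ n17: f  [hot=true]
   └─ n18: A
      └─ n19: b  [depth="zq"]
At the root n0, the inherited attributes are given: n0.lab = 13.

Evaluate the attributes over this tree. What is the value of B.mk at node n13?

1. n0.lab = 13  [given at root]
2. n2.lim = 1  [1]
3. n2.env = 30  [30]
4. n3.pre = 18  [terminal]
5. n4.lab = -2  [a.pre - 20]
6. n5.pre = 19  [terminal]
7. n4.depth = 27  [a.pre + 8]
8. n4.hot = 21  [a.pre + 2]
9. n2.mk = 15  [B.env - 15]
10. n2.key = 2  [2]
11. n7.lab = 2  [2]
12. n8.pre = -7  [terminal]
13. n9.key = 30  [terminal]
14. n7.depth = -6  [h.key - 36]
15. n7.hot = 24  [a.pre * -2 + 10]
16. n10.mk = 28  [terminal]
17. n11.key = 29  [terminal]
18. n6.fin = 0  [S.depth + h.key - 23]
19. n6.env = "wm"  ["wm"]
20. n1.fin = 25  [B.key * 2 + 21]
21. n1.env = "wmr"  [C₁.env ++ "r"]
22. n12.lim = 20  [C.fin * 2 - 30]
23. n12.env = 22  [C.fin - 3]
24. n13.lim = 23  [B₀.lim + 3]
25. n13.env = 5  [B₀.lim + B₀.env - 37]
26. n15.pre = 23  [terminal]
27. n14.fin = 19  [a.pre - 4]
28. n14.env = "rq"  ["rq"]
29. n16.hot = true  [terminal]
30. n13.mk = 11  [B.env + 6]
31. n13.key = -2  [C.fin - 21]
32. n17.hot = true  [terminal]
33. n18.pre = false  [B₀.lim > 20]
34. n18.tag = true  [f.hot == true]
35. n18.fin = true  [B₀.env > 21]
36. n19.depth = "zq"  [terminal]
37. n18.key = false  [false]
38. n12.mk = 15  [15]
39. n12.key = 29  [29]
40. n0.depth = 25  [25]
41. n0.hot = 3  [S.lab - 10]

11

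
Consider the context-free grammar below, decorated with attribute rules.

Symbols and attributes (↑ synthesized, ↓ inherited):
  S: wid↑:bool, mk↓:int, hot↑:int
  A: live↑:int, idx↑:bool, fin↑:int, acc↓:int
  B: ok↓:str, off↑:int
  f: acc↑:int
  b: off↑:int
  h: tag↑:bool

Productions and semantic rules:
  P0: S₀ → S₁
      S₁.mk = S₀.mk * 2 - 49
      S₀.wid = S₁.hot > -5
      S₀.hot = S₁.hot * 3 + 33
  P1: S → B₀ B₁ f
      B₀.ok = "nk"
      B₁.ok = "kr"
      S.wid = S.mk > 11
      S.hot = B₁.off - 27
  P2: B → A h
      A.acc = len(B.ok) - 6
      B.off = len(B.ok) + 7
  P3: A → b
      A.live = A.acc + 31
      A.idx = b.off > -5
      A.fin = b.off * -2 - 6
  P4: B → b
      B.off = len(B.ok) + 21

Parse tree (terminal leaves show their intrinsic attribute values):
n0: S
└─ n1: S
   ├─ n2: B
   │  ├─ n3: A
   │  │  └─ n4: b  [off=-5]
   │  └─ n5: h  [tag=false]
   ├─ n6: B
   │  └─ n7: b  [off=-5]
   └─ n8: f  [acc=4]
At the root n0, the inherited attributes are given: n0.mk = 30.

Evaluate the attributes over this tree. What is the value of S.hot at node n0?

1. n0.mk = 30  [given at root]
2. n1.mk = 11  [S₀.mk * 2 - 49]
3. n2.ok = "nk"  ["nk"]
4. n3.acc = -4  [len(B.ok) - 6]
5. n4.off = -5  [terminal]
6. n3.live = 27  [A.acc + 31]
7. n3.idx = false  [b.off > -5]
8. n3.fin = 4  [b.off * -2 - 6]
9. n5.tag = false  [terminal]
10. n2.off = 9  [len(B.ok) + 7]
11. n6.ok = "kr"  ["kr"]
12. n7.off = -5  [terminal]
13. n6.off = 23  [len(B.ok) + 21]
14. n8.acc = 4  [terminal]
15. n1.wid = false  [S.mk > 11]
16. n1.hot = -4  [B₁.off - 27]
17. n0.wid = true  [S₁.hot > -5]
18. n0.hot = 21  [S₁.hot * 3 + 33]

21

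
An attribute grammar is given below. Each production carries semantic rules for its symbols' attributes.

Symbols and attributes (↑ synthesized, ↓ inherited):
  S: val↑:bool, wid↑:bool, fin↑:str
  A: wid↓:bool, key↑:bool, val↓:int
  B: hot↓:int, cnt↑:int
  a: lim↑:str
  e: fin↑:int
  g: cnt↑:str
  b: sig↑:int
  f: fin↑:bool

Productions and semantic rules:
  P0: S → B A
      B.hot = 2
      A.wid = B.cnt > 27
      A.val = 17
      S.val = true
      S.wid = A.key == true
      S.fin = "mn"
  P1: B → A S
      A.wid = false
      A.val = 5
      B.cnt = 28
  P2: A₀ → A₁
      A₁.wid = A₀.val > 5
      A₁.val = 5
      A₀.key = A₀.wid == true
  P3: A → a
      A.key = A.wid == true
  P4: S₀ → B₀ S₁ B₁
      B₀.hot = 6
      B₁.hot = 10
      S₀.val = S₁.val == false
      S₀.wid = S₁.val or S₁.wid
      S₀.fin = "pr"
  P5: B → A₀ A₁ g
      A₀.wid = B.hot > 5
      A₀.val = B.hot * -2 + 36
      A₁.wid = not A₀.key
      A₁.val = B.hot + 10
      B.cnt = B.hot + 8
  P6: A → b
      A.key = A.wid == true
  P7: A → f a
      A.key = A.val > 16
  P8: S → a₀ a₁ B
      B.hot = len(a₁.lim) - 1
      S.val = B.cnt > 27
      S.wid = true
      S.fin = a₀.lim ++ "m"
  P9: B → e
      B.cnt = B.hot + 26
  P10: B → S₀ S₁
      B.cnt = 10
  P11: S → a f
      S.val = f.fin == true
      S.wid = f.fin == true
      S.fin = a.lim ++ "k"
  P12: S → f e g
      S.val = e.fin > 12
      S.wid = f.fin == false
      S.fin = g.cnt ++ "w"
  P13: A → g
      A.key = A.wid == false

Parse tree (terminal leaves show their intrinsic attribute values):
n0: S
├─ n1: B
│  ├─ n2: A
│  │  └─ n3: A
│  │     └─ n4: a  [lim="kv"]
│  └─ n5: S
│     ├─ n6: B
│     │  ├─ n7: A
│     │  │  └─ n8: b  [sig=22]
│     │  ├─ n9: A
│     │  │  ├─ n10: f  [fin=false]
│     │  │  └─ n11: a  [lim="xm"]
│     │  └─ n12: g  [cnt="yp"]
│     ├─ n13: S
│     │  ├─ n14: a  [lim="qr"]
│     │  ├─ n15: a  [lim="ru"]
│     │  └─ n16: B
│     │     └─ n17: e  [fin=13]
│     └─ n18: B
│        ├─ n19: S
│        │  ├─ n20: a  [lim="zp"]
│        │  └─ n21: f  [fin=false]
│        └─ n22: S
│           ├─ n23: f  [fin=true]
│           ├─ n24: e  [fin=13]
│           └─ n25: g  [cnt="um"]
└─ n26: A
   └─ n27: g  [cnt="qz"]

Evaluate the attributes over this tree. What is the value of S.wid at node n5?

1. n1.hot = 2  [2]
2. n2.wid = false  [false]
3. n2.val = 5  [5]
4. n3.wid = false  [A₀.val > 5]
5. n3.val = 5  [5]
6. n4.lim = "kv"  [terminal]
7. n3.key = false  [A.wid == true]
8. n2.key = false  [A₀.wid == true]
9. n6.hot = 6  [6]
10. n7.wid = true  [B.hot > 5]
11. n7.val = 24  [B.hot * -2 + 36]
12. n8.sig = 22  [terminal]
13. n7.key = true  [A.wid == true]
14. n9.wid = false  [not A₀.key]
15. n9.val = 16  [B.hot + 10]
16. n10.fin = false  [terminal]
17. n11.lim = "xm"  [terminal]
18. n9.key = false  [A.val > 16]
19. n12.cnt = "yp"  [terminal]
20. n6.cnt = 14  [B.hot + 8]
21. n14.lim = "qr"  [terminal]
22. n15.lim = "ru"  [terminal]
23. n16.hot = 1  [len(a₁.lim) - 1]
24. n17.fin = 13  [terminal]
25. n16.cnt = 27  [B.hot + 26]
26. n13.val = false  [B.cnt > 27]
27. n13.wid = true  [true]
28. n13.fin = "qrm"  [a₀.lim ++ "m"]
29. n18.hot = 10  [10]
30. n20.lim = "zp"  [terminal]
31. n21.fin = false  [terminal]
32. n19.val = false  [f.fin == true]
33. n19.wid = false  [f.fin == true]
34. n19.fin = "zpk"  [a.lim ++ "k"]
35. n23.fin = true  [terminal]
36. n24.fin = 13  [terminal]
37. n25.cnt = "um"  [terminal]
38. n22.val = true  [e.fin > 12]
39. n22.wid = false  [f.fin == false]
40. n22.fin = "umw"  [g.cnt ++ "w"]
41. n18.cnt = 10  [10]
42. n5.val = true  [S₁.val == false]
43. n5.wid = true  [S₁.val or S₁.wid]
44. n5.fin = "pr"  ["pr"]
45. n1.cnt = 28  [28]
46. n26.wid = true  [B.cnt > 27]
47. n26.val = 17  [17]
48. n27.cnt = "qz"  [terminal]
49. n26.key = false  [A.wid == false]
50. n0.val = true  [true]
51. n0.wid = false  [A.key == true]
52. n0.fin = "mn"  ["mn"]

true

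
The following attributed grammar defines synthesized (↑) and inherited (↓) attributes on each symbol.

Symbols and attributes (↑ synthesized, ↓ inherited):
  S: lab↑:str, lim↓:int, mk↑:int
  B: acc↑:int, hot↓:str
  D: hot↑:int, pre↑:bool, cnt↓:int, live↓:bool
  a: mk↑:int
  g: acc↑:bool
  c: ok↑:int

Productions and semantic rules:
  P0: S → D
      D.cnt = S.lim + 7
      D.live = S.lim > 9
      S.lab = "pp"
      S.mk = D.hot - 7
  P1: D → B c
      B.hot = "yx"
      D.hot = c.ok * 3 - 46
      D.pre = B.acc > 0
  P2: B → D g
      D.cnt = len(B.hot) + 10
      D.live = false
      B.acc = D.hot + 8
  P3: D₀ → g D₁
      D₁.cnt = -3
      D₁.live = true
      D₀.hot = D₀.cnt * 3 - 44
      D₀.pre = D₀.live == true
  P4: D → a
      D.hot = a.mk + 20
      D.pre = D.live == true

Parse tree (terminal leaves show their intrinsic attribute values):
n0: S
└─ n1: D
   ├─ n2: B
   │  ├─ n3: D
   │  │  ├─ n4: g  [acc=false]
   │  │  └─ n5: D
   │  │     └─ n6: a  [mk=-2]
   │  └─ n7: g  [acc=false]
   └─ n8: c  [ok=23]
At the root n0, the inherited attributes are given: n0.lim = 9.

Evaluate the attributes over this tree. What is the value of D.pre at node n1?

1. n0.lim = 9  [given at root]
2. n1.cnt = 16  [S.lim + 7]
3. n1.live = false  [S.lim > 9]
4. n2.hot = "yx"  ["yx"]
5. n3.cnt = 12  [len(B.hot) + 10]
6. n3.live = false  [false]
7. n4.acc = false  [terminal]
8. n5.cnt = -3  [-3]
9. n5.live = true  [true]
10. n6.mk = -2  [terminal]
11. n5.hot = 18  [a.mk + 20]
12. n5.pre = true  [D.live == true]
13. n3.hot = -8  [D₀.cnt * 3 - 44]
14. n3.pre = false  [D₀.live == true]
15. n7.acc = false  [terminal]
16. n2.acc = 0  [D.hot + 8]
17. n8.ok = 23  [terminal]
18. n1.hot = 23  [c.ok * 3 - 46]
19. n1.pre = false  [B.acc > 0]
20. n0.lab = "pp"  ["pp"]
21. n0.mk = 16  [D.hot - 7]

false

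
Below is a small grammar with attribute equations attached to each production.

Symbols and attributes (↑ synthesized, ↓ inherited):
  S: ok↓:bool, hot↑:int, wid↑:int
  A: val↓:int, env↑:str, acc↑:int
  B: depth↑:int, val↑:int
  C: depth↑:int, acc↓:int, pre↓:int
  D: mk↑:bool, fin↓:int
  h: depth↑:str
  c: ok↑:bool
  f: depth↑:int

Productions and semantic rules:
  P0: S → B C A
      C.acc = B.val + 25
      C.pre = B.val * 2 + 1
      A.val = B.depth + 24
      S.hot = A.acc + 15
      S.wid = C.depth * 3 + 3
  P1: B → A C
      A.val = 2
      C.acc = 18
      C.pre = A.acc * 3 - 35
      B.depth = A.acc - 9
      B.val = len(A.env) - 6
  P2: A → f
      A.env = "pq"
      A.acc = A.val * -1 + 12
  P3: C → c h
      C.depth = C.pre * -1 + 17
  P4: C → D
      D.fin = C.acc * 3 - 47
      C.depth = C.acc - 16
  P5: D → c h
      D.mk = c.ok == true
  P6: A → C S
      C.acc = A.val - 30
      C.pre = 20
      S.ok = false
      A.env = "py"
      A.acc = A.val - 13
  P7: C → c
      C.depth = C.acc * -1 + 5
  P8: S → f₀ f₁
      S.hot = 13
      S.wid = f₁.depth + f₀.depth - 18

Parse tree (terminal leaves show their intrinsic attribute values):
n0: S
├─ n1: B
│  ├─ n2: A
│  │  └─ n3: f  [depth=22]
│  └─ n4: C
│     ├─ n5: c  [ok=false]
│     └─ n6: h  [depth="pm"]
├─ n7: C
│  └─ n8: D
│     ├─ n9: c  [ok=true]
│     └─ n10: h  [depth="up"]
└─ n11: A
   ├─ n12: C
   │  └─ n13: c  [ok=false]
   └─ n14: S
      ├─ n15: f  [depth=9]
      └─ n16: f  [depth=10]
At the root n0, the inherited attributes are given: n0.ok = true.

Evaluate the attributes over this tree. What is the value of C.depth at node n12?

1. n0.ok = true  [given at root]
2. n2.val = 2  [2]
3. n3.depth = 22  [terminal]
4. n2.env = "pq"  ["pq"]
5. n2.acc = 10  [A.val * -1 + 12]
6. n4.acc = 18  [18]
7. n4.pre = -5  [A.acc * 3 - 35]
8. n5.ok = false  [terminal]
9. n6.depth = "pm"  [terminal]
10. n4.depth = 22  [C.pre * -1 + 17]
11. n1.depth = 1  [A.acc - 9]
12. n1.val = -4  [len(A.env) - 6]
13. n7.acc = 21  [B.val + 25]
14. n7.pre = -7  [B.val * 2 + 1]
15. n8.fin = 16  [C.acc * 3 - 47]
16. n9.ok = true  [terminal]
17. n10.depth = "up"  [terminal]
18. n8.mk = true  [c.ok == true]
19. n7.depth = 5  [C.acc - 16]
20. n11.val = 25  [B.depth + 24]
21. n12.acc = -5  [A.val - 30]
22. n12.pre = 20  [20]
23. n13.ok = false  [terminal]
24. n12.depth = 10  [C.acc * -1 + 5]
25. n14.ok = false  [false]
26. n15.depth = 9  [terminal]
27. n16.depth = 10  [terminal]
28. n14.hot = 13  [13]
29. n14.wid = 1  [f₁.depth + f₀.depth - 18]
30. n11.env = "py"  ["py"]
31. n11.acc = 12  [A.val - 13]
32. n0.hot = 27  [A.acc + 15]
33. n0.wid = 18  [C.depth * 3 + 3]

10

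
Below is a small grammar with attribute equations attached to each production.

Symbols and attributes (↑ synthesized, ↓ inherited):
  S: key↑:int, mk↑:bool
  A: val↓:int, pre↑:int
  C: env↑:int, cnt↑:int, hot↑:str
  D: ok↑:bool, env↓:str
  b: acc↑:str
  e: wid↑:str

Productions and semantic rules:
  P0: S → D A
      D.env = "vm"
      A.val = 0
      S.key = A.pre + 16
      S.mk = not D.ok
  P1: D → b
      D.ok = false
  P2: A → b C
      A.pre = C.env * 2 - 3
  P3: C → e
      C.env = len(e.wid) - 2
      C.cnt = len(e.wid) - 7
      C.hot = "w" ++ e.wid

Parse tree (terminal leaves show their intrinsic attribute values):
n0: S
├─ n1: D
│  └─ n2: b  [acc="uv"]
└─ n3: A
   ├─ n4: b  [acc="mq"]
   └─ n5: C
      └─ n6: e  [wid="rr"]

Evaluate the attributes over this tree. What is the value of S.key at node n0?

1. n1.env = "vm"  ["vm"]
2. n2.acc = "uv"  [terminal]
3. n1.ok = false  [false]
4. n3.val = 0  [0]
5. n4.acc = "mq"  [terminal]
6. n6.wid = "rr"  [terminal]
7. n5.env = 0  [len(e.wid) - 2]
8. n5.cnt = -5  [len(e.wid) - 7]
9. n5.hot = "wrr"  ["w" ++ e.wid]
10. n3.pre = -3  [C.env * 2 - 3]
11. n0.key = 13  [A.pre + 16]
12. n0.mk = true  [not D.ok]

13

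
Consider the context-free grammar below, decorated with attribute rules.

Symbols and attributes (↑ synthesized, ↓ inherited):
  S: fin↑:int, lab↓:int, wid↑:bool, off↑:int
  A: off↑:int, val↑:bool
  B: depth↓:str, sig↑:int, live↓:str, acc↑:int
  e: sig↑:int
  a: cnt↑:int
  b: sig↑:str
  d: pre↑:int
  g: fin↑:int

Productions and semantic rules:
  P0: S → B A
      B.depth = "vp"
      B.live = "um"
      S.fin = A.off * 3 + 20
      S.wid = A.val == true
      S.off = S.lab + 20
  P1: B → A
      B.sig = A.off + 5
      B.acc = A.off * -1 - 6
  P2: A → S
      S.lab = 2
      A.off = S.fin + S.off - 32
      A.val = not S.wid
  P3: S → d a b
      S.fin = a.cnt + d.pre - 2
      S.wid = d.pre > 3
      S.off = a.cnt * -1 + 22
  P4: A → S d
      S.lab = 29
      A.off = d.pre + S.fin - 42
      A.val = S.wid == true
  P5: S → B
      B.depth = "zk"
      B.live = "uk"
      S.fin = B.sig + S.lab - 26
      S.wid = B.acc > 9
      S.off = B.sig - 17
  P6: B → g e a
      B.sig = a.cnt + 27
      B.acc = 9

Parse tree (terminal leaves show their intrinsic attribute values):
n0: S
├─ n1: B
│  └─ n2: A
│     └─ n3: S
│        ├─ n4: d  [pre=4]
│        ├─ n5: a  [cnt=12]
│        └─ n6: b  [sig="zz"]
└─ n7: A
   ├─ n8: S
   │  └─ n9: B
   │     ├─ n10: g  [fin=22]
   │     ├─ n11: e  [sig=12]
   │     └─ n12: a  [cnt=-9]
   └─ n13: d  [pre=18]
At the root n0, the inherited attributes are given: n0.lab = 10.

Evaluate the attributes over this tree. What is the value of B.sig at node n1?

-3

1. n0.lab = 10  [given at root]
2. n1.depth = "vp"  ["vp"]
3. n1.live = "um"  ["um"]
4. n3.lab = 2  [2]
5. n4.pre = 4  [terminal]
6. n5.cnt = 12  [terminal]
7. n6.sig = "zz"  [terminal]
8. n3.fin = 14  [a.cnt + d.pre - 2]
9. n3.wid = true  [d.pre > 3]
10. n3.off = 10  [a.cnt * -1 + 22]
11. n2.off = -8  [S.fin + S.off - 32]
12. n2.val = false  [not S.wid]
13. n1.sig = -3  [A.off + 5]
14. n1.acc = 2  [A.off * -1 - 6]
15. n8.lab = 29  [29]
16. n9.depth = "zk"  ["zk"]
17. n9.live = "uk"  ["uk"]
18. n10.fin = 22  [terminal]
19. n11.sig = 12  [terminal]
20. n12.cnt = -9  [terminal]
21. n9.sig = 18  [a.cnt + 27]
22. n9.acc = 9  [9]
23. n8.fin = 21  [B.sig + S.lab - 26]
24. n8.wid = false  [B.acc > 9]
25. n8.off = 1  [B.sig - 17]
26. n13.pre = 18  [terminal]
27. n7.off = -3  [d.pre + S.fin - 42]
28. n7.val = false  [S.wid == true]
29. n0.fin = 11  [A.off * 3 + 20]
30. n0.wid = false  [A.val == true]
31. n0.off = 30  [S.lab + 20]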